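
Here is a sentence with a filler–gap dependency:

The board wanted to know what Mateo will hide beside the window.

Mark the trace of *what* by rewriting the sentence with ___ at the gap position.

Underlying clause: Mateo will hide what beside the window.
The filler 'what' is interpreted as the direct object of 'hide'. The gap is right after 'hide'.

The board wanted to know what Mateo will hide ___ beside the window.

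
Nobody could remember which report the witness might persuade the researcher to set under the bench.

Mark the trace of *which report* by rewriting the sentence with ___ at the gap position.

Nobody could remember which report the witness might persuade the researcher to set ___ under the bench.

In situ: The witness might persuade the researcher to set which report under the bench.
The filler 'which report' is interpreted as the direct object of 'set'. The gap is right after 'set'.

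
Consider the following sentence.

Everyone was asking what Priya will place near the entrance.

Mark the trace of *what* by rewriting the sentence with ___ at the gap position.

Everyone was asking what Priya will place ___ near the entrance.

Underlying clause: Priya will place what near the entrance.
'what' is the direct object of 'place'. The gap is right after 'place'.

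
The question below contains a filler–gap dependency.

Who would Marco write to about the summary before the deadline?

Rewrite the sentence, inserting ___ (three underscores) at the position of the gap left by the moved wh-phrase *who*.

Pre-movement form: Marco would write to who about the summary before the deadline.
'who' is the object of the preposition 'to'. The gap is right after 'to'.

Who would Marco write to ___ about the summary before the deadline?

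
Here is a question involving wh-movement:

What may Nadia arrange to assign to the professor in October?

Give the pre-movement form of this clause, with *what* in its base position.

'what' is the direct object of 'assign'. It moves to the left edge, and the trace sits right after 'assign':
What may Nadia arrange to assign ___ to the professor in October?

Nadia may arrange to assign what to the professor in October.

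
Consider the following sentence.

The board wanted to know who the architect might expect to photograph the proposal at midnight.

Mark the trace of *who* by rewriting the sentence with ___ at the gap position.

Before movement: The architect might expect who to photograph the proposal at midnight.
'who' is the direct object of 'expect'. The gap is right after 'expect'.

The board wanted to know who the architect might expect ___ to photograph the proposal at midnight.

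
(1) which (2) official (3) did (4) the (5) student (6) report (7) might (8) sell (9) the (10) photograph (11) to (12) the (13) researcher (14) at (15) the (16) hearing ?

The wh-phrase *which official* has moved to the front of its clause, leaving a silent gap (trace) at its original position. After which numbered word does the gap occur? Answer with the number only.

6

In situ: The student did report which official might sell the photograph to the researcher at the hearing.
'which official' functions as the subject of the clause embedded under 'report'. It moves to the left edge, and the trace sits right after 'report':
Which official did the student report ___ might sell the photograph to the researcher at the hearing?
'report' is word 6.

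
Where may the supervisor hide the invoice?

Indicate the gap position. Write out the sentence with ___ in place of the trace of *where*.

Where may the supervisor hide the invoice ___?

Pre-movement form: The supervisor may hide the invoice where.
'where' is the locative complement of 'hide'. The gap is right after 'invoice'.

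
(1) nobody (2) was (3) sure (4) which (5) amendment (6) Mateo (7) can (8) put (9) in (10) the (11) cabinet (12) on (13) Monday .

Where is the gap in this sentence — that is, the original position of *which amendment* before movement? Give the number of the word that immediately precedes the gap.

8

Underlying clause: Mateo can put which amendment in the cabinet on Monday.
The filler 'which amendment' is interpreted as the direct object of 'put'. Wh-movement fronts it, leaving a gap right after 'put':
Nobody was sure which amendment Mateo can put ___ in the cabinet on Monday.
'put' is word 8.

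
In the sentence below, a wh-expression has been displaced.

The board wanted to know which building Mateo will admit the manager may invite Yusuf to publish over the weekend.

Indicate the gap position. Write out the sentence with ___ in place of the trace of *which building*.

The board wanted to know which building Mateo will admit the manager may invite Yusuf to publish ___ over the weekend.

In situ: Mateo will admit the manager may invite Yusuf to publish which building over the weekend.
'which building' is the direct object of 'publish'. The gap is right after 'publish'.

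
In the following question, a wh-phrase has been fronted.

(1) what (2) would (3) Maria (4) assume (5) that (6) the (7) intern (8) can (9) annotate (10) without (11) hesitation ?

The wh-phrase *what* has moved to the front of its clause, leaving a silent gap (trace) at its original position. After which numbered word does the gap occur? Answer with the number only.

Before movement: Maria would assume that the intern can annotate what without hesitation.
'what' functions as the direct object of 'annotate'. Wh-movement fronts it, leaving a gap right after 'annotate':
What would Maria assume that the intern can annotate ___ without hesitation?
'annotate' is word 9.

9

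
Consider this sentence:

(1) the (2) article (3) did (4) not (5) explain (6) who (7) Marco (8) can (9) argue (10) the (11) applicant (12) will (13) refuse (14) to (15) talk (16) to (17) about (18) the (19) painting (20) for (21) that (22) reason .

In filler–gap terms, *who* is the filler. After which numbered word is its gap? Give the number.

16

Pre-movement form: Marco can argue the applicant will refuse to talk to who about the painting for that reason.
'who' functions as the object of the preposition 'to'. Wh-movement fronts it, leaving a gap right after 'to':
The article did not explain who Marco can argue the applicant will refuse to talk to ___ about the painting for that reason.
'to' is word 16.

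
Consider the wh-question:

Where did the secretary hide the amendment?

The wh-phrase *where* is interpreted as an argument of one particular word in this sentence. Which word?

hide

In situ: The secretary did hide the amendment where.
'where' functions as the locative complement of 'hide'. Wh-movement fronts it, leaving a gap right after 'amendment':
Where did the secretary hide the amendment ___?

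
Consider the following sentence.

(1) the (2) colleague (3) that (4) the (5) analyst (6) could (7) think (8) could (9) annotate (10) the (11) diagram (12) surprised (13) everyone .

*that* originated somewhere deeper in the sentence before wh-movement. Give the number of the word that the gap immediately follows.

7

The filler 'that' is interpreted as the subject of the clause embedded under 'think'. Fronting leaves a gap immediately after 'think':
The colleague that the analyst could think ___ could annotate the diagram surprised everyone.
'think' is word 7.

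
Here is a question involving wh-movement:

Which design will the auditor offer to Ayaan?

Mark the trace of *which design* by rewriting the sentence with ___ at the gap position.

Which design will the auditor offer ___ to Ayaan?

Pre-movement form: The auditor will offer which design to Ayaan.
The filler 'which design' is interpreted as the direct object of 'offer'. The gap is right after 'offer'.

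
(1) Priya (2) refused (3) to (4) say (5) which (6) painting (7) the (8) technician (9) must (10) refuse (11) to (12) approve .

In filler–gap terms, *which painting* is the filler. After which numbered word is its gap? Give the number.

12

In situ: The technician must refuse to approve which painting.
'which painting' is the direct object of 'approve'. Fronting leaves a gap immediately after 'approve':
Priya refused to say which painting the technician must refuse to approve ___.
'approve' is word 12.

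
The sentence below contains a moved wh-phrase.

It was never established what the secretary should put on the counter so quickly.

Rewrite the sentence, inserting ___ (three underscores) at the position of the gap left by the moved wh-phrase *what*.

It was never established what the secretary should put ___ on the counter so quickly.

Before movement: The secretary should put what on the counter so quickly.
The filler 'what' is interpreted as the direct object of 'put'. The gap is right after 'put'.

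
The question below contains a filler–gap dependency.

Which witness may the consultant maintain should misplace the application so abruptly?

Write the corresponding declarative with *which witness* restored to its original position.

The filler 'which witness' is interpreted as the subject of the clause embedded under 'maintain'. It moves to the left edge, and the trace sits right after 'maintain':
Which witness may the consultant maintain ___ should misplace the application so abruptly?

The consultant may maintain which witness should misplace the application so abruptly.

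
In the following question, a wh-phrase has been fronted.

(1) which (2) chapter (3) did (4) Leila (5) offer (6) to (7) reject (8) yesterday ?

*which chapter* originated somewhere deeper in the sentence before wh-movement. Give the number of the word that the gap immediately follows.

7

In situ: Leila did offer to reject which chapter yesterday.
'which chapter' functions as the direct object of 'reject'. Wh-movement fronts it, leaving a gap right after 'reject':
Which chapter did Leila offer to reject ___ yesterday?
'reject' is word 7.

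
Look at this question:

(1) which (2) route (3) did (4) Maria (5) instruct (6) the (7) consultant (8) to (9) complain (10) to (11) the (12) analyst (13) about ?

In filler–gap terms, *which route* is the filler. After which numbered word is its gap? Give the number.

Underlying clause: Maria did instruct the consultant to complain to the analyst about which route.
The filler 'which route' is interpreted as the object of the preposition 'about'. Wh-movement fronts it, leaving a gap right after 'about':
Which route did Maria instruct the consultant to complain to the analyst about ___?
'about' is word 13.

13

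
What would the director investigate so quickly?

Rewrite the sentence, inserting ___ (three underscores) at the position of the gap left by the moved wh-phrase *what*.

Underlying clause: The director would investigate what so quickly.
The filler 'what' is interpreted as the direct object of 'investigate'. The gap is right after 'investigate'.

What would the director investigate ___ so quickly?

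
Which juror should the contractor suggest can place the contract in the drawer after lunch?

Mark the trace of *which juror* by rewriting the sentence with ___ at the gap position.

Which juror should the contractor suggest ___ can place the contract in the drawer after lunch?

Pre-movement form: The contractor should suggest which juror can place the contract in the drawer after lunch.
The filler 'which juror' is interpreted as the subject of the clause embedded under 'suggest'. The gap is right after 'suggest'.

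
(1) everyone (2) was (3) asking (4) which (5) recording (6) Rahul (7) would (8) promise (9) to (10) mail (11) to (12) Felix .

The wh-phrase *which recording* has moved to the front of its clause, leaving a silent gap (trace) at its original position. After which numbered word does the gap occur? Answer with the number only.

In situ: Rahul would promise to mail which recording to Felix.
'which recording' is the direct object of 'mail'. It moves to the left edge, and the trace sits right after 'mail':
Everyone was asking which recording Rahul would promise to mail ___ to Felix.
'mail' is word 10.

10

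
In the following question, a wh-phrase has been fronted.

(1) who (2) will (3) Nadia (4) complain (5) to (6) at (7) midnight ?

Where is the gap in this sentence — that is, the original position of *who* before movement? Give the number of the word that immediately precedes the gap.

5

Before movement: Nadia will complain to who at midnight.
'who' is the object of the preposition 'to'. Wh-movement fronts it, leaving a gap right after 'to':
Who will Nadia complain to ___ at midnight?
'to' is word 5.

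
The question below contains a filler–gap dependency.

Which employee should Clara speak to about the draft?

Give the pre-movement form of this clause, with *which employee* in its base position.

'which employee' functions as the object of the preposition 'to'. Wh-movement fronts it, leaving a gap right after 'to':
Which employee should Clara speak to ___ about the draft?

Clara should speak to which employee about the draft.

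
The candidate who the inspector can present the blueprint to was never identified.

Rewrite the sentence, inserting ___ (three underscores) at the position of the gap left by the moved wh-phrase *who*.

'who' functions as the object of the preposition 'to' (recipient of 'present'). The gap is right after 'to'.

The candidate who the inspector can present the blueprint to ___ was never identified.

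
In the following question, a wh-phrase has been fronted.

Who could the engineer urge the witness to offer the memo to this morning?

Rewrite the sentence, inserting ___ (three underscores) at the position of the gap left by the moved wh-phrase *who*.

Who could the engineer urge the witness to offer the memo to ___ this morning?

Before movement: The engineer could urge the witness to offer the memo to who this morning.
'who' functions as the object of the preposition 'to' (recipient of 'offer'). The gap is right after 'to'.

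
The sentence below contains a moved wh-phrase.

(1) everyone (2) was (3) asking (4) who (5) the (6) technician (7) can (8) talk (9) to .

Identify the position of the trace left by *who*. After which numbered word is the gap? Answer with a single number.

9

Pre-movement form: The technician can talk to who.
'who' functions as the object of the preposition 'to'. Wh-movement fronts it, leaving a gap right after 'to':
Everyone was asking who the technician can talk to ___.
'to' is word 9.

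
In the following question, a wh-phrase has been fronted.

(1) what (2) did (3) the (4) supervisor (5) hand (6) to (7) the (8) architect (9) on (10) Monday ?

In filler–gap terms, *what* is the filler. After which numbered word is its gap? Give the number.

5

Before movement: The supervisor did hand what to the architect on Monday.
'what' is the direct object of 'hand'. Fronting leaves a gap immediately after 'hand':
What did the supervisor hand ___ to the architect on Monday?
'hand' is word 5.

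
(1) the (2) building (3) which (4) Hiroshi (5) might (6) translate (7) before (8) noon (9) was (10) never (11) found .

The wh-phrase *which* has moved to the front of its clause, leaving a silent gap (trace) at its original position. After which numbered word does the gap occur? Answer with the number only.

6

'which' functions as the direct object of 'translate'. Wh-movement fronts it, leaving a gap right after 'translate':
The building which Hiroshi might translate ___ before noon was never found.
'translate' is word 6.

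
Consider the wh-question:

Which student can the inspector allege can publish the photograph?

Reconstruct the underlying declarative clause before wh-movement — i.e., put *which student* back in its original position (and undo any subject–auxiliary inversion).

The inspector can allege which student can publish the photograph.

'which student' functions as the subject of the clause embedded under 'allege'. Wh-movement fronts it, leaving a gap right after 'allege':
Which student can the inspector allege ___ can publish the photograph?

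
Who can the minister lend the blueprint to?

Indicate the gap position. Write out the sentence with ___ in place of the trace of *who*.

Who can the minister lend the blueprint to ___?

Underlying clause: The minister can lend the blueprint to who.
'who' functions as the object of the preposition 'to' (recipient of 'lend'). The gap is right after 'to'.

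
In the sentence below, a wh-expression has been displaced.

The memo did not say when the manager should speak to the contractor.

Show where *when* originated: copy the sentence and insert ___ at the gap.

In situ: The manager should speak to the contractor when.
'when' is the temporal adjunct. The gap is right after 'contractor'.

The memo did not say when the manager should speak to the contractor ___.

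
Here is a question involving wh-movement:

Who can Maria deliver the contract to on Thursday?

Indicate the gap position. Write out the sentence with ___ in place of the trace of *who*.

Who can Maria deliver the contract to ___ on Thursday?

In situ: Maria can deliver the contract to who on Thursday.
The filler 'who' is interpreted as the object of the preposition 'to' (recipient of 'deliver'). The gap is right after 'to'.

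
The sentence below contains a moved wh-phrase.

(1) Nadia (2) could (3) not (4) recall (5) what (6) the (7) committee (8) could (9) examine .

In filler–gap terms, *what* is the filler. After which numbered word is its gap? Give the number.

9

Underlying clause: The committee could examine what.
'what' is the direct object of 'examine'. Wh-movement fronts it, leaving a gap right after 'examine':
Nadia could not recall what the committee could examine ___.
'examine' is word 9.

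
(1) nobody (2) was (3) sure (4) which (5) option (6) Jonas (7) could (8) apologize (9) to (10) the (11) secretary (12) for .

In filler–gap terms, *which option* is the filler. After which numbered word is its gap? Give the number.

12

Pre-movement form: Jonas could apologize to the secretary for which option.
'which option' functions as the object of the preposition 'for'. It moves to the left edge, and the trace sits right after 'for':
Nobody was sure which option Jonas could apologize to the secretary for ___.
'for' is word 12.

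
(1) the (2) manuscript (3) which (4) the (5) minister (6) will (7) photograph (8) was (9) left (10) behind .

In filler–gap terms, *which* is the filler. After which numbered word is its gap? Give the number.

'which' is the direct object of 'photograph'. Fronting leaves a gap immediately after 'photograph':
The manuscript which the minister will photograph ___ was left behind.
'photograph' is word 7.

7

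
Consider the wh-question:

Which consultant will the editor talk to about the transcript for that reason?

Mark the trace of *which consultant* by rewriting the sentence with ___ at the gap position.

Which consultant will the editor talk to ___ about the transcript for that reason?

Underlying clause: The editor will talk to which consultant about the transcript for that reason.
The filler 'which consultant' is interpreted as the object of the preposition 'to'. The gap is right after 'to'.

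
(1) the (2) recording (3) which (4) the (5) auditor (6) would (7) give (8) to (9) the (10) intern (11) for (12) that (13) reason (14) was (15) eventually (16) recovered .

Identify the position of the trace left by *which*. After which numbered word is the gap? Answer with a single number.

7

'which' is the direct object of 'give'. Fronting leaves a gap immediately after 'give':
The recording which the auditor would give ___ to the intern for that reason was eventually recovered.
'give' is word 7.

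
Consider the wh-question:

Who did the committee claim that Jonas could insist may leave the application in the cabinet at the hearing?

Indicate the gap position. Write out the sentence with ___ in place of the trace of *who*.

In situ: The committee did claim that Jonas could insist who may leave the application in the cabinet at the hearing.
The filler 'who' is interpreted as the subject of the clause embedded under 'insist'. The gap is right after 'insist'.

Who did the committee claim that Jonas could insist ___ may leave the application in the cabinet at the hearing?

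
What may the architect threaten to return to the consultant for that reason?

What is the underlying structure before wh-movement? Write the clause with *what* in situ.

The architect may threaten to return what to the consultant for that reason.

'what' is the direct object of 'return'. Wh-movement fronts it, leaving a gap right after 'return':
What may the architect threaten to return ___ to the consultant for that reason?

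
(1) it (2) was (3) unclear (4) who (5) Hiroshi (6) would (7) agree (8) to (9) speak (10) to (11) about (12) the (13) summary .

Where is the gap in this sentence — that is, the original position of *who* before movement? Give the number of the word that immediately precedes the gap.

10

Underlying clause: Hiroshi would agree to speak to who about the summary.
'who' is the object of the preposition 'to'. Fronting leaves a gap immediately after 'to':
It was unclear who Hiroshi would agree to speak to ___ about the summary.
'to' is word 10.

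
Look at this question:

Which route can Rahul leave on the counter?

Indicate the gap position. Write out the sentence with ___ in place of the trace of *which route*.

Which route can Rahul leave ___ on the counter?

Underlying clause: Rahul can leave which route on the counter.
'which route' is the direct object of 'leave'. The gap is right after 'leave'.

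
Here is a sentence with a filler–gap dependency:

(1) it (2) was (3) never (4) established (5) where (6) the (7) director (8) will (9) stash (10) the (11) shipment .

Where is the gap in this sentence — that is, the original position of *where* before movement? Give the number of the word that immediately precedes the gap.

In situ: The director will stash the shipment where.
The filler 'where' is interpreted as the locative complement of 'stash'. Wh-movement fronts it, leaving a gap right after 'shipment':
It was never established where the director will stash the shipment ___.
'shipment' is word 11.

11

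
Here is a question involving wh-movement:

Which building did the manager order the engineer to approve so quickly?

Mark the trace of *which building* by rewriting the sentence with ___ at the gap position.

In situ: The manager did order the engineer to approve which building so quickly.
The filler 'which building' is interpreted as the direct object of 'approve'. The gap is right after 'approve'.

Which building did the manager order the engineer to approve ___ so quickly?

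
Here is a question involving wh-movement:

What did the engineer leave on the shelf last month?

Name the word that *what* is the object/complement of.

In situ: The engineer did leave what on the shelf last month.
'what' functions as the direct object of 'leave'. It moves to the left edge, and the trace sits right after 'leave':
What did the engineer leave ___ on the shelf last month?

leave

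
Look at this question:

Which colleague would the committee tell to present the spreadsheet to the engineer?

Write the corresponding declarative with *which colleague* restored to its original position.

The committee would tell which colleague to present the spreadsheet to the engineer.

The filler 'which colleague' is interpreted as the direct object of 'tell'. Wh-movement fronts it, leaving a gap right after 'tell':
Which colleague would the committee tell ___ to present the spreadsheet to the engineer?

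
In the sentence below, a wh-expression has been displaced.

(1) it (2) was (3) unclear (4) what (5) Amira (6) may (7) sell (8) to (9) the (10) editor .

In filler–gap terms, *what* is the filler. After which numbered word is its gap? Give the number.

In situ: Amira may sell what to the editor.
The filler 'what' is interpreted as the direct object of 'sell'. It moves to the left edge, and the trace sits right after 'sell':
It was unclear what Amira may sell ___ to the editor.
'sell' is word 7.

7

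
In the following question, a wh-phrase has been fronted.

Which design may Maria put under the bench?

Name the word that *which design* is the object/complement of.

Pre-movement form: Maria may put which design under the bench.
'which design' functions as the direct object of 'put'. Fronting leaves a gap immediately after 'put':
Which design may Maria put ___ under the bench?

put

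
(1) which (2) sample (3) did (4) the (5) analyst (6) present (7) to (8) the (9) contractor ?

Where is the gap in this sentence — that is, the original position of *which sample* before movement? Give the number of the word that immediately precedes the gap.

6

In situ: The analyst did present which sample to the contractor.
'which sample' is the direct object of 'present'. It moves to the left edge, and the trace sits right after 'present':
Which sample did the analyst present ___ to the contractor?
'present' is word 6.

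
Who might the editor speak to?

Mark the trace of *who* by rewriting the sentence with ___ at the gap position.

Pre-movement form: The editor might speak to who.
'who' is the object of the preposition 'to'. The gap is right after 'to'.

Who might the editor speak to ___?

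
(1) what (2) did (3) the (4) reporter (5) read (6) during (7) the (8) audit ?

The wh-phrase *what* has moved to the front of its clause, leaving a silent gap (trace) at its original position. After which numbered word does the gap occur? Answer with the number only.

5

Pre-movement form: The reporter did read what during the audit.
'what' functions as the direct object of 'read'. Wh-movement fronts it, leaving a gap right after 'read':
What did the reporter read ___ during the audit?
'read' is word 5.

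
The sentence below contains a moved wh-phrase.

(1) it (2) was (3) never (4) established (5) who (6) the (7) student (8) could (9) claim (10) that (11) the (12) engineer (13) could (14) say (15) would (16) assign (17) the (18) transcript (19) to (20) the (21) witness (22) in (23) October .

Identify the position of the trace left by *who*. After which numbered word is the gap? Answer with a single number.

Pre-movement form: The student could claim that the engineer could say who would assign the transcript to the witness in October.
The filler 'who' is interpreted as the subject of the clause embedded under 'say'. It moves to the left edge, and the trace sits right after 'say':
It was never established who the student could claim that the engineer could say ___ would assign the transcript to the witness in October.
'say' is word 14.

14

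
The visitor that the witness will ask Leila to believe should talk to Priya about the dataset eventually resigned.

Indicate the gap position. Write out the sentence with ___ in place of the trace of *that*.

The filler 'that' is interpreted as the subject of the clause embedded under 'believe'. The gap is right after 'believe'.

The visitor that the witness will ask Leila to believe ___ should talk to Priya about the dataset eventually resigned.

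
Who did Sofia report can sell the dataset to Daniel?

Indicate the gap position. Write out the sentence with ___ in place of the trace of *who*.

In situ: Sofia did report who can sell the dataset to Daniel.
'who' is the subject of the clause embedded under 'report'. The gap is right after 'report'.

Who did Sofia report ___ can sell the dataset to Daniel?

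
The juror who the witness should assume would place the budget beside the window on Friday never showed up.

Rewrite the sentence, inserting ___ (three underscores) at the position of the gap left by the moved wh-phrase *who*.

The filler 'who' is interpreted as the subject of the clause embedded under 'assume'. The gap is right after 'assume'.

The juror who the witness should assume ___ would place the budget beside the window on Friday never showed up.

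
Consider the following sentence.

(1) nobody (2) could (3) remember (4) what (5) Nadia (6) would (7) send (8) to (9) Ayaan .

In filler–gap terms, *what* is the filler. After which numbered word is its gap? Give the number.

7

Before movement: Nadia would send what to Ayaan.
The filler 'what' is interpreted as the direct object of 'send'. It moves to the left edge, and the trace sits right after 'send':
Nobody could remember what Nadia would send ___ to Ayaan.
'send' is word 7.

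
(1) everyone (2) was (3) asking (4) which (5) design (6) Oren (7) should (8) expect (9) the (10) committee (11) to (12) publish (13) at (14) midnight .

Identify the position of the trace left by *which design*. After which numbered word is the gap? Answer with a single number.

Pre-movement form: Oren should expect the committee to publish which design at midnight.
'which design' functions as the direct object of 'publish'. Wh-movement fronts it, leaving a gap right after 'publish':
Everyone was asking which design Oren should expect the committee to publish ___ at midnight.
'publish' is word 12.

12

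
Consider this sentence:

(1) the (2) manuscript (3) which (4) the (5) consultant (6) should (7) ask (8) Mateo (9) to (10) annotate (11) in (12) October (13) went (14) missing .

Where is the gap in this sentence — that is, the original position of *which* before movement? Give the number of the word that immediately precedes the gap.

'which' functions as the direct object of 'annotate'. Wh-movement fronts it, leaving a gap right after 'annotate':
The manuscript which the consultant should ask Mateo to annotate ___ in October went missing.
'annotate' is word 10.

10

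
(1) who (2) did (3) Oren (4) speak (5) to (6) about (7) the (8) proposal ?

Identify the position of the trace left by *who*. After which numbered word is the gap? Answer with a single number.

Underlying clause: Oren did speak to who about the proposal.
'who' functions as the object of the preposition 'to'. Fronting leaves a gap immediately after 'to':
Who did Oren speak to ___ about the proposal?
'to' is word 5.

5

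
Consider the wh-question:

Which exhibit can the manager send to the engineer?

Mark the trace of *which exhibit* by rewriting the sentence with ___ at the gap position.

Which exhibit can the manager send ___ to the engineer?

In situ: The manager can send which exhibit to the engineer.
'which exhibit' is the direct object of 'send'. The gap is right after 'send'.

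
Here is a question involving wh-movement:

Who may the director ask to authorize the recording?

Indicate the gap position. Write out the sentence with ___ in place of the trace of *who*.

In situ: The director may ask who to authorize the recording.
The filler 'who' is interpreted as the direct object of 'ask'. The gap is right after 'ask'.

Who may the director ask ___ to authorize the recording?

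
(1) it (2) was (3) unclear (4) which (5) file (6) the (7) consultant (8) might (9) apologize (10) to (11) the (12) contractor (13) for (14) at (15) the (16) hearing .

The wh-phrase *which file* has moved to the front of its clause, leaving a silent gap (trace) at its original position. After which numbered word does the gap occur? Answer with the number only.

Underlying clause: The consultant might apologize to the contractor for which file at the hearing.
'which file' is the object of the preposition 'for'. It moves to the left edge, and the trace sits right after 'for':
It was unclear which file the consultant might apologize to the contractor for ___ at the hearing.
'for' is word 13.

13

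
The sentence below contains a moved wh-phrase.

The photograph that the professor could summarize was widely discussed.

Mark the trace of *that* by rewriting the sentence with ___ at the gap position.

'that' functions as the direct object of 'summarize'. The gap is right after 'summarize'.

The photograph that the professor could summarize ___ was widely discussed.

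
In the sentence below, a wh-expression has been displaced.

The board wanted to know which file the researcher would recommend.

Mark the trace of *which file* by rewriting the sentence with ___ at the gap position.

In situ: The researcher would recommend which file.
'which file' functions as the direct object of 'recommend'. The gap is right after 'recommend'.

The board wanted to know which file the researcher would recommend ___.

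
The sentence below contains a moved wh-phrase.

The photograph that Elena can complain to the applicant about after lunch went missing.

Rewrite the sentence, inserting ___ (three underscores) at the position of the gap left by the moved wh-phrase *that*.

The photograph that Elena can complain to the applicant about ___ after lunch went missing.

'that' functions as the object of the preposition 'about'. The gap is right after 'about'.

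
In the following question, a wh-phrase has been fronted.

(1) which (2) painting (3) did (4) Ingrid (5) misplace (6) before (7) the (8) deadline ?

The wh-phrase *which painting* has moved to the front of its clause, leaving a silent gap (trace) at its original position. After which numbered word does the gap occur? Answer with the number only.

Underlying clause: Ingrid did misplace which painting before the deadline.
'which painting' is the direct object of 'misplace'. It moves to the left edge, and the trace sits right after 'misplace':
Which painting did Ingrid misplace ___ before the deadline?
'misplace' is word 5.

5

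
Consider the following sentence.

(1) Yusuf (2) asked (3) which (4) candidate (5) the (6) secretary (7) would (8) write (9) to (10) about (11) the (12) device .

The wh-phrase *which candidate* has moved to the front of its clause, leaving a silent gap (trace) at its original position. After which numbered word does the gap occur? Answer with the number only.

Before movement: The secretary would write to which candidate about the device.
The filler 'which candidate' is interpreted as the object of the preposition 'to'. It moves to the left edge, and the trace sits right after 'to':
Yusuf asked which candidate the secretary would write to ___ about the device.
'to' is word 9.

9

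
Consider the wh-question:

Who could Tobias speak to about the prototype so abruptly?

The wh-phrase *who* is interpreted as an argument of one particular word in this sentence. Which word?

Before movement: Tobias could speak to who about the prototype so abruptly.
'who' is the object of the preposition 'to'. Wh-movement fronts it, leaving a gap right after 'to':
Who could Tobias speak to ___ about the prototype so abruptly?

to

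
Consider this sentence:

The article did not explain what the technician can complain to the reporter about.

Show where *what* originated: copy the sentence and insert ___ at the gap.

In situ: The technician can complain to the reporter about what.
'what' is the object of the preposition 'about'. The gap is right after 'about'.

The article did not explain what the technician can complain to the reporter about ___.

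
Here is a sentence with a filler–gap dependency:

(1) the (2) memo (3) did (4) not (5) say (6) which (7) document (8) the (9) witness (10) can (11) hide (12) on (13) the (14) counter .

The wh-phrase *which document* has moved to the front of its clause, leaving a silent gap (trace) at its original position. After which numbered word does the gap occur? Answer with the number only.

Before movement: The witness can hide which document on the counter.
The filler 'which document' is interpreted as the direct object of 'hide'. Fronting leaves a gap immediately after 'hide':
The memo did not say which document the witness can hide ___ on the counter.
'hide' is word 11.

11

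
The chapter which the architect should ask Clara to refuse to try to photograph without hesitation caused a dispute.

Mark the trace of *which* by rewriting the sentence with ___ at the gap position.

'which' is the direct object of 'photograph'. The gap is right after 'photograph'.

The chapter which the architect should ask Clara to refuse to try to photograph ___ without hesitation caused a dispute.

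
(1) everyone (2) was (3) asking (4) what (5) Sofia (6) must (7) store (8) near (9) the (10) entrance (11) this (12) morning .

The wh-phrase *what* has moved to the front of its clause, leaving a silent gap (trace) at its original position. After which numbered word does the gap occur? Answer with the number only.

7

Before movement: Sofia must store what near the entrance this morning.
'what' is the direct object of 'store'. It moves to the left edge, and the trace sits right after 'store':
Everyone was asking what Sofia must store ___ near the entrance this morning.
'store' is word 7.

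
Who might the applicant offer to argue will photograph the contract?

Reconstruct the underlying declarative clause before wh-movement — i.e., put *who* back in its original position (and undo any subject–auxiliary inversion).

The applicant might offer to argue who will photograph the contract.

'who' functions as the subject of the clause embedded under 'argue'. It moves to the left edge, and the trace sits right after 'argue':
Who might the applicant offer to argue ___ will photograph the contract?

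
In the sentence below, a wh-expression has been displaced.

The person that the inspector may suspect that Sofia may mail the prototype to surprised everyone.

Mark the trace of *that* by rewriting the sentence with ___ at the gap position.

The filler 'that' is interpreted as the object of the preposition 'to' (recipient of 'mail'). The gap is right after 'to'.

The person that the inspector may suspect that Sofia may mail the prototype to ___ surprised everyone.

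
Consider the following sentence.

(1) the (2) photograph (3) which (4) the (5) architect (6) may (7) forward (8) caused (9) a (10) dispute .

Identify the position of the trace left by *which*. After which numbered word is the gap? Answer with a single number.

'which' is the direct object of 'forward'. Wh-movement fronts it, leaving a gap right after 'forward':
The photograph which the architect may forward ___ caused a dispute.
'forward' is word 7.

7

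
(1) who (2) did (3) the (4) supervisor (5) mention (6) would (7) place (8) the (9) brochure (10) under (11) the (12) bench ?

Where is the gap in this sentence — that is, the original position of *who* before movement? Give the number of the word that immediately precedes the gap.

5

Pre-movement form: The supervisor did mention who would place the brochure under the bench.
The filler 'who' is interpreted as the subject of the clause embedded under 'mention'. Fronting leaves a gap immediately after 'mention':
Who did the supervisor mention ___ would place the brochure under the bench?
'mention' is word 5.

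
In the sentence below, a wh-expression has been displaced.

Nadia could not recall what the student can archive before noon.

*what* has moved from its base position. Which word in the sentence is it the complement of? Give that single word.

In situ: The student can archive what before noon.
The filler 'what' is interpreted as the direct object of 'archive'. Fronting leaves a gap immediately after 'archive':
Nadia could not recall what the student can archive ___ before noon.

archive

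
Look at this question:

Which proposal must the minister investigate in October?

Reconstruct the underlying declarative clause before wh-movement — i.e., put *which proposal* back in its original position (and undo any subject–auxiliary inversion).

The filler 'which proposal' is interpreted as the direct object of 'investigate'. It moves to the left edge, and the trace sits right after 'investigate':
Which proposal must the minister investigate ___ in October?

The minister must investigate which proposal in October.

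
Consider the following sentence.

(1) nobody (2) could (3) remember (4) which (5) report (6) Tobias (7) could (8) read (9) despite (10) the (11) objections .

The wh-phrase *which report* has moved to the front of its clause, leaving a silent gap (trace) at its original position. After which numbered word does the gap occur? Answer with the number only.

8

Pre-movement form: Tobias could read which report despite the objections.
'which report' is the direct object of 'read'. Fronting leaves a gap immediately after 'read':
Nobody could remember which report Tobias could read ___ despite the objections.
'read' is word 8.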